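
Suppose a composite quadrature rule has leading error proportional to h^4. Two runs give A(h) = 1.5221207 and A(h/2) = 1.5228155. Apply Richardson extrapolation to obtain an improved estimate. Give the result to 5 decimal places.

1.52286

The leading error scales as h^4; refining by a factor of 2 reduces it by 2^4 = 16.
Extrapolated value = (16·A(h/2) − A(h)) / (16 − 1)
= (16·1.5228155 − 1.5221207) / 15
= 22.8429273 / 15 = 1.5228618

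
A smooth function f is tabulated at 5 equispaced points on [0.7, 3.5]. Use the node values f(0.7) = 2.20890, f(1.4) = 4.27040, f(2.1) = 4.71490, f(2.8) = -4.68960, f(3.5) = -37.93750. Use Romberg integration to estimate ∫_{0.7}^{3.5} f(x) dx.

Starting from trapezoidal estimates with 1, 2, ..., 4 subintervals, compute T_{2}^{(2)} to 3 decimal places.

T_{0}^{(0)} (trapezoid, 1 panel, h=2.8000): -50.02004
T_{1}^{(0)} (trapezoid, 2 panels, h=1.4000): -18.40916
T_{2}^{(0)} (trapezoid, 4 panels, h=0.7000): -9.49802
T_{1}^{(1)} = -18.40916 + (-18.40916 − (-50.02004))/3 = -7.87220
T_{2}^{(1)} = -9.49802 + (-9.49802 − (-18.40916))/3 = -6.52764
T_{2}^{(2)} = -6.52764 + (-6.52764 − (-7.87220))/15 = -6.43800

-6.438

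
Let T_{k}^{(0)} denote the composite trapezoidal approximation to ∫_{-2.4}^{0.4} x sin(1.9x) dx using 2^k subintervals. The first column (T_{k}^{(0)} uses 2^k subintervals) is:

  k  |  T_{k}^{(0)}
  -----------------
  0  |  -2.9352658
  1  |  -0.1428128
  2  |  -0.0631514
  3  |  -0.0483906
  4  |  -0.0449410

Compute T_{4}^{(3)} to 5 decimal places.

-0.04381

Richardson extrapolation on the trapezoidal column (denominator 4−1=3):
T_{2}^{(1)} = (4·(-0.0631514) − (-0.1428128)) / 3 = -0.0365976
T_{3}^{(1)} = (4·(-0.0483906) − (-0.0631514)) / 3 = -0.0434703
T_{4}^{(1)} = (4·(-0.0449410) − (-0.0483906)) / 3 = -0.0437911
T_{3}^{(2)} = (16·(-0.0434703) − (-0.0365976)) / 15 = -0.0439285
T_{4}^{(2)} = -0.0437911 + (-0.0437911 − (-0.0434703))/15 = -0.0438125
T_{4}^{(3)} = -0.0438125 + (-0.0438125 − (-0.0439285))/63 = -0.0438107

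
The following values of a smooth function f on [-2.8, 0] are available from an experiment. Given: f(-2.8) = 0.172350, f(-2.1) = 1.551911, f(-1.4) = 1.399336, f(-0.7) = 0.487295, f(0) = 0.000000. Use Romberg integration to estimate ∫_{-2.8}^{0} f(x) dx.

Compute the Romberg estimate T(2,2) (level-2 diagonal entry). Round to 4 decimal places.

2.5901

T(0,0) (trapezoid, 1 panel, h=2.8000): 0.241290
T(1,0) (trapezoid, 2 panels, h=1.4000): 2.079715
T(2,0) (trapezoid, 4 panels, h=0.7000): 2.467302
T(1,1) = 2.079715 + (2.079715 − 0.241290)/3 = 2.692523
T(2,1) = 2.467302 + (2.467302 − 2.079715)/3 = 2.596498
T(2,2) = 2.596498 + (2.596498 − 2.692523)/15 = 2.590096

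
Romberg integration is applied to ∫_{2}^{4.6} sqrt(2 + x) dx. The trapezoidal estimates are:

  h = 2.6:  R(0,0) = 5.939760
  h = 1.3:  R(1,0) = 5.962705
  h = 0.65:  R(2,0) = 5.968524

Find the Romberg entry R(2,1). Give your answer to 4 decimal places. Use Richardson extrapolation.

5.9705

Richardson extrapolation on the trapezoidal column (denominator 4−1=3):
R(2,1) = (4·5.968524 − 5.962705) / 3 = 5.970464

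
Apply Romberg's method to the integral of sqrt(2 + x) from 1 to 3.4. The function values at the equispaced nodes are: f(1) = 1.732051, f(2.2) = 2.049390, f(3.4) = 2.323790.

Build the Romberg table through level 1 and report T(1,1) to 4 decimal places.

T(0,0) (trapezoid, 1 panel, h=2.4000): 4.867009
T(1,0) (trapezoid, 2 panels, h=1.2000): 4.892773
T(1,1) = 4.892773 + (4.892773 − 4.867009)/3 = 4.901361

4.9014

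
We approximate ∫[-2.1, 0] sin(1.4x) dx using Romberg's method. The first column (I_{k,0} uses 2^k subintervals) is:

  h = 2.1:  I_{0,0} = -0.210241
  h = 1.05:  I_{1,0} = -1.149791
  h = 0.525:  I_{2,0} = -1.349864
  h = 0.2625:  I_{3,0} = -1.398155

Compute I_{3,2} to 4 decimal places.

Richardson extrapolation on the trapezoidal column (denominator 4−1=3):
I_{2,1} = -1.349864 + (-1.349864 − (-1.149791))/3 = -1.416555
I_{3,1} = -1.398155 + (-1.398155 − (-1.349864))/3 = -1.414252
I_{3,2} = (16·(-1.414252) − (-1.416555)) / 15 = -1.414098

-1.4141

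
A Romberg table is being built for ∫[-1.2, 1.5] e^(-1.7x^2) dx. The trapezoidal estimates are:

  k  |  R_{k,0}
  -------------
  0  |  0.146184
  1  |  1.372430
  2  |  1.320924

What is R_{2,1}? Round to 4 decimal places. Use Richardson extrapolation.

1.3038

Richardson extrapolation on the trapezoidal column (denominator 4−1=3):
R_{2,1} = 1.320924 + (1.320924 − 1.372430)/3 = 1.303755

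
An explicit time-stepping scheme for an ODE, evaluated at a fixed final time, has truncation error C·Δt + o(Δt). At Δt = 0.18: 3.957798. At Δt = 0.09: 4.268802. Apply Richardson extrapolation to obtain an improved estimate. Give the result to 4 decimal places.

4.5798

The leading error scales as Δt; refining by a factor of 2 reduces it by 2^1 = 2.
Extrapolated value = (2·A(Δt/2) − A(Δt)) / (2 − 1)
= (2·4.268802 − 3.957798) / 1
= 4.579806 / 1 = 4.579806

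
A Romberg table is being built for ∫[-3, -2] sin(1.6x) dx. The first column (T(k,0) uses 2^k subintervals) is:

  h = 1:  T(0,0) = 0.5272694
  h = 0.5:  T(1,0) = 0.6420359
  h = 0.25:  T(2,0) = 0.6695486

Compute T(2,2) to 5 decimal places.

0.67861

T(1,1) = 0.6420359 + (0.6420359 − 0.5272694)/3 = 0.6802914
T(2,1) = (4·0.6695486 − 0.6420359) / 3 = 0.6787195
T(2,2) = (16·0.6787195 − 0.6802914) / 15 = 0.6786147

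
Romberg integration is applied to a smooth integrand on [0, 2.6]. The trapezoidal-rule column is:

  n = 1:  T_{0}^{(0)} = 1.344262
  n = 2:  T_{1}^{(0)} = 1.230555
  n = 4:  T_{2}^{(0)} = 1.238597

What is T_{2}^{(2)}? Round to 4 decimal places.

1.2445

T_{1}^{(1)} = 1.230555 + (1.230555 − 1.344262)/3 = 1.192653
T_{2}^{(1)} = (4·1.238597 − 1.230555) / 3 = 1.241278
T_{2}^{(2)} = 1.241278 + (1.241278 − 1.192653)/15 = 1.244520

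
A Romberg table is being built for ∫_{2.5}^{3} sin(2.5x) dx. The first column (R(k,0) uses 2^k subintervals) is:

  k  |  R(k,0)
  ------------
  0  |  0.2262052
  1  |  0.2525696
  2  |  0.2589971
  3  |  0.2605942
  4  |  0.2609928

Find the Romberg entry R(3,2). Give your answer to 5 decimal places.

Richardson extrapolation on the trapezoidal column (denominator 4−1=3):
R(2,1) = (4·0.2589971 − 0.2525696) / 3 = 0.2611396
R(3,1) = (4·0.2605942 − 0.2589971) / 3 = 0.2611266
R(3,2) = 0.2611266 + (0.2611266 − 0.2611396)/15 = 0.2611257

0.26113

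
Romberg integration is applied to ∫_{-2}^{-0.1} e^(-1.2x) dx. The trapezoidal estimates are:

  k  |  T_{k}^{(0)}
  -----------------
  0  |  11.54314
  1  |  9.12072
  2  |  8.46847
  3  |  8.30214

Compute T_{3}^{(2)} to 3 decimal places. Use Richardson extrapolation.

T_{2}^{(1)} = (4·8.46847 − 9.12072) / 3 = 8.25105
T_{3}^{(1)} = (4·8.30214 − 8.46847) / 3 = 8.24670
T_{3}^{(2)} = (16·8.24670 − 8.25105) / 15 = 8.24641

8.246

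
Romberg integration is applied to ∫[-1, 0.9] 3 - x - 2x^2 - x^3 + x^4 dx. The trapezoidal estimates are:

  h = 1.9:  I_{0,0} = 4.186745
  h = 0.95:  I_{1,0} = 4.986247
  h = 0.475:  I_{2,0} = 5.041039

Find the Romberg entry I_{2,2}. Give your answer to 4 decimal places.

Richardson extrapolation on the trapezoidal column (denominator 4−1=3):
I_{1,1} = (4·4.986247 − 4.186745) / 3 = 5.252748
I_{2,1} = 5.041039 + (5.041039 − 4.986247)/3 = 5.059303
I_{2,2} = 5.059303 + (5.059303 − 5.252748)/15 = 5.046407

5.0464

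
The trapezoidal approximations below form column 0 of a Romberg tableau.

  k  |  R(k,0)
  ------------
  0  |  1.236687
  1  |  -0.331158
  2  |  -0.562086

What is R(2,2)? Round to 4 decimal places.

-0.6247

R(1,1) = (4·(-0.331158) − 1.236687) / 3 = -0.853773
R(2,1) = -0.562086 + (-0.562086 − (-0.331158))/3 = -0.639062
R(2,2) = -0.639062 + (-0.639062 − (-0.853773))/15 = -0.624748
(Column j=1 coincides with Simpson's rule on the same nodes.)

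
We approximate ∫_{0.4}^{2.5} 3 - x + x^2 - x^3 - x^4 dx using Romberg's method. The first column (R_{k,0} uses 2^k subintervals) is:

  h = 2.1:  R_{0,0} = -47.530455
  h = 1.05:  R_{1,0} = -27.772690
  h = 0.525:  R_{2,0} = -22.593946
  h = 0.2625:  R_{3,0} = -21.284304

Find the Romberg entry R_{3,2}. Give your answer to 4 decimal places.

-20.8464

Richardson extrapolation on the trapezoidal column (denominator 4−1=3):
R_{2,1} = (4·(-22.593946) − (-27.772690)) / 3 = -20.867698
R_{3,1} = -21.284304 + (-21.284304 − (-22.593946))/3 = -20.847757
R_{3,2} = (16·(-20.847757) − (-20.867698)) / 15 = -20.846428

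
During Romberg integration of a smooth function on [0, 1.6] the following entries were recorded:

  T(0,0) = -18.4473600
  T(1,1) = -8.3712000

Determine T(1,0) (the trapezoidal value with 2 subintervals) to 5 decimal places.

-10.89024

From T(1,1) = (4·T(1,0) − T(0,0))/3, solve for T(1,0):
4·T(1,0) = 3·(-8.3712000) + (-18.4473600) = -43.5609600
T(1,0) = -10.8902400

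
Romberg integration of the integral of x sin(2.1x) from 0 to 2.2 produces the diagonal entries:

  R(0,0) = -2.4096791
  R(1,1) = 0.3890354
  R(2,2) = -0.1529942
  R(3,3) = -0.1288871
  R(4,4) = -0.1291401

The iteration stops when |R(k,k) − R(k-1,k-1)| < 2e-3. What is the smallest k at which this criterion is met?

|R(1,1) − R(0,0)| = 2.7987145 ≥ 2e-3
|R(2,2) − R(1,1)| = 0.5420296 ≥ 2e-3
|R(3,3) − R(2,2)| = 0.0241071 ≥ 2e-3
|R(4,4) − R(3,3)| = 0.0002530 < 2e-3

k = 4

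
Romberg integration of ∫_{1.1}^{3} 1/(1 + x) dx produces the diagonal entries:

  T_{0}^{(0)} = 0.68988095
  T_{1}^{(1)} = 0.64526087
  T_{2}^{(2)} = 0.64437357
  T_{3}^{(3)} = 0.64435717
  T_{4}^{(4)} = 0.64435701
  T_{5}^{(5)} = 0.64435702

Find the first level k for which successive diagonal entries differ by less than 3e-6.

k = 4

|T_{1}^{(1)} − T_{0}^{(0)}| = 0.04462008 ≥ 3e-6
|T_{2}^{(2)} − T_{1}^{(1)}| = 0.00088730 ≥ 3e-6
|T_{3}^{(3)} − T_{2}^{(2)}| = 0.00001640 ≥ 3e-6
|T_{4}^{(4)} − T_{3}^{(3)}| = 0.00000016 < 3e-6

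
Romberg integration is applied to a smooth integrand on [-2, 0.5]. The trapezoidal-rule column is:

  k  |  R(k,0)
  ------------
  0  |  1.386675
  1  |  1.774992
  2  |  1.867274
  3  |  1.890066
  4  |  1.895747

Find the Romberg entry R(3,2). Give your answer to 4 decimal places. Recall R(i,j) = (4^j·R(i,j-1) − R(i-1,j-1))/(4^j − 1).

Richardson extrapolation on the trapezoidal column (denominator 4−1=3):
R(2,1) = (4·1.867274 − 1.774992) / 3 = 1.898035
R(3,1) = 1.890066 + (1.890066 − 1.867274)/3 = 1.897663
R(3,2) = 1.897663 + (1.897663 − 1.898035)/15 = 1.897638

1.8976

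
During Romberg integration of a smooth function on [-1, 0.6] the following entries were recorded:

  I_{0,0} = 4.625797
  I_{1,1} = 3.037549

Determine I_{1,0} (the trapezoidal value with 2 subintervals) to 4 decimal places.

3.4346

From I_{1,1} = (4·I_{1,0} − I_{0,0})/3, solve for I_{1,0}:
4·I_{1,0} = 3·3.037549 + 4.625797 = 13.738444
I_{1,0} = 3.434611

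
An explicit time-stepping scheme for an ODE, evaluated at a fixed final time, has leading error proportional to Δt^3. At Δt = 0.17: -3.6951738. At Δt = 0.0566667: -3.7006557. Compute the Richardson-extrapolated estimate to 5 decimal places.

The leading error scales as Δt^3; refining by a factor of 3 reduces it by 3^3 = 27.
Extrapolated value = (27·A(Δt/3) − A(Δt)) / (27 − 1)
= (27·(-3.7006557) − (-3.6951738)) / 26
= -96.2225301 / 26 = -3.7008665

-3.70087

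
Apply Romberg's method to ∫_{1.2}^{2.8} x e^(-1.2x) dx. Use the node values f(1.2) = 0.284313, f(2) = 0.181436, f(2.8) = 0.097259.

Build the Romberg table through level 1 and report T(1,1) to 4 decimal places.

T(0,0) (trapezoid, 1 panel, h=1.6000): 0.305258
T(1,0) (trapezoid, 2 panels, h=0.8000): 0.297778
T(1,1) = 0.297778 + (0.297778 − 0.305258)/3 = 0.295285

0.2953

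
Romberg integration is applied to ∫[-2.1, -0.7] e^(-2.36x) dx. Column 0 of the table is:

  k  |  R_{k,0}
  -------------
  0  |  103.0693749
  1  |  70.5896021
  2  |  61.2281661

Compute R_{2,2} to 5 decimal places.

57.99733

Richardson extrapolation on the trapezoidal column (denominator 4−1=3):
R_{1,1} = (4·70.5896021 − 103.0693749) / 3 = 59.7630112
R_{2,1} = (4·61.2281661 − 70.5896021) / 3 = 58.1076874
R_{2,2} = 58.1076874 + (58.1076874 − 59.7630112)/15 = 57.9973325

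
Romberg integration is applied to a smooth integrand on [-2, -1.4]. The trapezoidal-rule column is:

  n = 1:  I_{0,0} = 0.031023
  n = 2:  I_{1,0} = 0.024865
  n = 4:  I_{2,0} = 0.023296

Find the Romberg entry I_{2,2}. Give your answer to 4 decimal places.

0.0228

I_{1,1} = 0.024865 + (0.024865 − 0.031023)/3 = 0.022812
I_{2,1} = 0.023296 + (0.023296 − 0.024865)/3 = 0.022773
I_{2,2} = (16·0.022773 − 0.022812) / 15 = 0.022770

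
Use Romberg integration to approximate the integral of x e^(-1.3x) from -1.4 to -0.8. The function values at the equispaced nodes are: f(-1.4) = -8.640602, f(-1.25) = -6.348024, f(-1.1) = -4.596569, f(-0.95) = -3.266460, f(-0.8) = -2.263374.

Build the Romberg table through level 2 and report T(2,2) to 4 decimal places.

-2.9277

T(0,0) (trapezoid, 1 panel, h=0.6000): -3.271193
T(1,0) (trapezoid, 2 panels, h=0.3000): -3.014567
T(2,0) (trapezoid, 4 panels, h=0.1500): -2.949456
T(1,1) = -3.014567 + (-3.014567 − (-3.271193))/3 = -2.929025
T(2,1) = -2.949456 + (-2.949456 − (-3.014567))/3 = -2.927752
T(2,2) = -2.927752 + (-2.927752 − (-2.929025))/15 = -2.927667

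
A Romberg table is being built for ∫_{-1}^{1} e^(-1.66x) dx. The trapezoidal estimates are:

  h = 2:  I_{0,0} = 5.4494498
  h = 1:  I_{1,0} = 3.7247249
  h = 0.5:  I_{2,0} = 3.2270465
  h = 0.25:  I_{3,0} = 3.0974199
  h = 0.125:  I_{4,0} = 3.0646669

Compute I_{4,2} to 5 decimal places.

3.05372

Richardson extrapolation on the trapezoidal column (denominator 4−1=3):
I_{3,1} = 3.0974199 + (3.0974199 − 3.2270465)/3 = 3.0542110
I_{4,1} = (4·3.0646669 − 3.0974199) / 3 = 3.0537492
I_{4,2} = 3.0537492 + (3.0537492 − 3.0542110)/15 = 3.0537184
(Column j=1 coincides with Simpson's rule on the same nodes.)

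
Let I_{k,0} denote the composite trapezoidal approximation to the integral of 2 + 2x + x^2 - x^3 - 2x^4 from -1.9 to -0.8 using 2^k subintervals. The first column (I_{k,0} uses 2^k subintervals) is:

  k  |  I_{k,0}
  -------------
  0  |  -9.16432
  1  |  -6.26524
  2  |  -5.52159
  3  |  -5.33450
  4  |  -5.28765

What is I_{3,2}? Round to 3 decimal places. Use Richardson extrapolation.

-5.272

I_{2,1} = -5.52159 + (-5.52159 − (-6.26524))/3 = -5.27371
I_{3,1} = -5.33450 + (-5.33450 − (-5.52159))/3 = -5.27214
I_{3,2} = -5.27214 + (-5.27214 − (-5.27371))/15 = -5.27204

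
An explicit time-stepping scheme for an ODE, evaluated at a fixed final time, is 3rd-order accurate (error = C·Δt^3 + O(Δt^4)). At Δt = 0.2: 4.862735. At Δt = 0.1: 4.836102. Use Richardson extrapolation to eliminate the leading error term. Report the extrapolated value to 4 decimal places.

The leading error scales as Δt^3; refining by a factor of 2 reduces it by 2^3 = 8.
Extrapolated value = (8·A(Δt/2) − A(Δt)) / (8 − 1)
= (8·4.836102 − 4.862735) / 7
= 33.826081 / 7 = 4.832297

4.8323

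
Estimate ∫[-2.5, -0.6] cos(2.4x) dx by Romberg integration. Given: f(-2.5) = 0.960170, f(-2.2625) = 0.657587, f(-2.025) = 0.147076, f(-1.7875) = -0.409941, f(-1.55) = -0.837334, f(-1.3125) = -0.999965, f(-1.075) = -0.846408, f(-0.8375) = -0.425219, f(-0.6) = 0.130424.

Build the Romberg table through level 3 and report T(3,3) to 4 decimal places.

T(0,0) (trapezoid, 1 panel, h=1.9000): 1.036064
T(1,0) (trapezoid, 2 panels, h=0.9500): -0.277435
T(2,0) (trapezoid, 4 panels, h=0.4750): -0.470900
T(3,0) (trapezoid, 8 panels, h=0.2375): -0.515115
T(1,1) = -0.277435 + (-0.277435 − 1.036064)/3 = -0.715268
T(2,1) = -0.470900 + (-0.470900 − (-0.277435))/3 = -0.535388
T(3,1) = -0.515115 + (-0.515115 − (-0.470900))/3 = -0.529853
T(2,2) = -0.535388 + (-0.535388 − (-0.715268))/15 = -0.523396
T(3,2) = -0.529853 + (-0.529853 − (-0.535388))/15 = -0.529484
T(3,3) = -0.529484 + (-0.529484 − (-0.523396))/63 = -0.529581

-0.5296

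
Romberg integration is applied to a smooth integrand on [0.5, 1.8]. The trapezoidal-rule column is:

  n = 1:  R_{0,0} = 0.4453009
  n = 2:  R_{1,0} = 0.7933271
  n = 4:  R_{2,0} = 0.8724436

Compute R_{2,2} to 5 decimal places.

R_{1,1} = 0.7933271 + (0.7933271 − 0.4453009)/3 = 0.9093358
R_{2,1} = 0.8724436 + (0.8724436 − 0.7933271)/3 = 0.8988158
R_{2,2} = (16·0.8988158 − 0.9093358) / 15 = 0.8981145

0.89811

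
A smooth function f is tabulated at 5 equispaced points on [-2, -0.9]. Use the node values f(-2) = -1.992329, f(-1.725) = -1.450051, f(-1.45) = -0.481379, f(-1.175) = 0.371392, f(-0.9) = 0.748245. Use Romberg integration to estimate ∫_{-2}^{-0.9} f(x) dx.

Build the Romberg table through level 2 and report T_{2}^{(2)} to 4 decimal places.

-0.5989

T_{0}^{(0)} (trapezoid, 1 panel, h=1.1000): -0.684246
T_{1}^{(0)} (trapezoid, 2 panels, h=0.5500): -0.606882
T_{2}^{(0)} (trapezoid, 4 panels, h=0.2750): -0.600072
T_{1}^{(1)} = -0.606882 + (-0.606882 − (-0.684246))/3 = -0.581094
T_{2}^{(1)} = -0.600072 + (-0.600072 − (-0.606882))/3 = -0.597802
T_{2}^{(2)} = -0.597802 + (-0.597802 − (-0.581094))/15 = -0.598916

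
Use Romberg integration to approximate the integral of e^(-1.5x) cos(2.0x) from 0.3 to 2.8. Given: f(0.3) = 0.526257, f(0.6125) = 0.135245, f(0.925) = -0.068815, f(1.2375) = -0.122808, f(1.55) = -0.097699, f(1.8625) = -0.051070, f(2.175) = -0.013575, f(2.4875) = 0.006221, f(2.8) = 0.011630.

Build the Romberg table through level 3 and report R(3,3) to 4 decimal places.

0.0053

R(0,0) (trapezoid, 1 panel, h=2.5000): 0.672359
R(1,0) (trapezoid, 2 panels, h=1.2500): 0.214056
R(2,0) (trapezoid, 4 panels, h=0.6250): 0.055534
R(3,0) (trapezoid, 8 panels, h=0.3125): 0.017638
R(1,1) = 0.214056 + (0.214056 − 0.672359)/3 = 0.061288
R(2,1) = 0.055534 + (0.055534 − 0.214056)/3 = 0.002693
R(3,1) = 0.017638 + (0.017638 − 0.055534)/3 = 0.005006
R(2,2) = 0.002693 + (0.002693 − 0.061288)/15 = -0.001213
R(3,2) = 0.005006 + (0.005006 − 0.002693)/15 = 0.005160
R(3,3) = 0.005160 + (0.005160 − (-0.001213))/63 = 0.005261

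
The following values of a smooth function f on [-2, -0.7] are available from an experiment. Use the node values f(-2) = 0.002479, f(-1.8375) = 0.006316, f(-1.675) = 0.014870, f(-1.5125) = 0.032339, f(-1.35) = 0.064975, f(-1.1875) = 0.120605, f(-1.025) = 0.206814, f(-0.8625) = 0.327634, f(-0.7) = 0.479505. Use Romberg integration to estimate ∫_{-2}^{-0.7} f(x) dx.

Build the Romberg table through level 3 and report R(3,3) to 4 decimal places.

0.1627

R(0,0) (trapezoid, 1 panel, h=1.3000): 0.313290
R(1,0) (trapezoid, 2 panels, h=0.6500): 0.198879
R(2,0) (trapezoid, 4 panels, h=0.3250): 0.171487
R(3,0) (trapezoid, 8 panels, h=0.1625): 0.164864
R(1,1) = 0.198879 + (0.198879 − 0.313290)/3 = 0.160742
R(2,1) = 0.171487 + (0.171487 − 0.198879)/3 = 0.162356
R(3,1) = 0.164864 + (0.164864 − 0.171487)/3 = 0.162656
R(2,2) = 0.162356 + (0.162356 − 0.160742)/15 = 0.162464
R(3,2) = 0.162656 + (0.162656 − 0.162356)/15 = 0.162676
R(3,3) = 0.162676 + (0.162676 − 0.162464)/63 = 0.162679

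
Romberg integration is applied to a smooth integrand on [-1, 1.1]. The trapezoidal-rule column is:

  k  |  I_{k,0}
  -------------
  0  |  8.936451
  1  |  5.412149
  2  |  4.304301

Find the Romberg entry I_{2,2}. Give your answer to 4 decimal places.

Richardson extrapolation on the trapezoidal column (denominator 4−1=3):
I_{1,1} = (4·5.412149 − 8.936451) / 3 = 4.237382
I_{2,1} = 4.304301 + (4.304301 − 5.412149)/3 = 3.935018
I_{2,2} = 3.935018 + (3.935018 − 4.237382)/15 = 3.914860

3.9149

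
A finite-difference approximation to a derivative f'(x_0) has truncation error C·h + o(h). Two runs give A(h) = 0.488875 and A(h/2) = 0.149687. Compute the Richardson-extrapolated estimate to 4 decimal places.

Extrapolated value = (2·A(h/2) − A(h)) / (2 − 1)
= (2·0.149687 − 0.488875) / 1
= -0.189501 / 1 = -0.189501

-0.1895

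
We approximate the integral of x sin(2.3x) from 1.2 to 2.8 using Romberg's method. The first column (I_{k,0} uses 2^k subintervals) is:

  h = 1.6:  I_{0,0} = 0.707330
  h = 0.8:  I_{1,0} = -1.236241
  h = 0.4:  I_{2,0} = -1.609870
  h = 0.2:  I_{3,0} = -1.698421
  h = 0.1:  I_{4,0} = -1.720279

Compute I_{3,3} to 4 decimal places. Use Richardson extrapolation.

-1.7276

Richardson extrapolation on the trapezoidal column (denominator 4−1=3):
I_{1,1} = -1.236241 + (-1.236241 − 0.707330)/3 = -1.884098
I_{2,1} = (4·(-1.609870) − (-1.236241)) / 3 = -1.734413
I_{3,1} = -1.698421 + (-1.698421 − (-1.609870))/3 = -1.727938
I_{2,2} = -1.734413 + (-1.734413 − (-1.884098))/15 = -1.724434
I_{3,2} = -1.727938 + (-1.727938 − (-1.734413))/15 = -1.727506
I_{3,3} = (64·(-1.727506) − (-1.724434)) / 63 = -1.727555
(Column j=1 coincides with Simpson's rule on the same nodes.)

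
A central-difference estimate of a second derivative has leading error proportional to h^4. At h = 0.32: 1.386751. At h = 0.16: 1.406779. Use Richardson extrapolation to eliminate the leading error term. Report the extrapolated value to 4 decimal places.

1.4081

The leading error scales as h^4; refining by a factor of 2 reduces it by 2^4 = 16.
Extrapolated value = (16·A(h/2) − A(h)) / (16 − 1)
= (16·1.406779 − 1.386751) / 15
= 21.121713 / 15 = 1.408114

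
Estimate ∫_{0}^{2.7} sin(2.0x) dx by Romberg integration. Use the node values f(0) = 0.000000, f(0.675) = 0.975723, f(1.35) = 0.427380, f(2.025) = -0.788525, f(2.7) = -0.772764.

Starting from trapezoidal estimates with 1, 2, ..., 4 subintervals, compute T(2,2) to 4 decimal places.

0.1713

T(0,0) (trapezoid, 1 panel, h=2.7000): -1.043231
T(1,0) (trapezoid, 2 panels, h=1.3500): 0.055347
T(2,0) (trapezoid, 4 panels, h=0.6750): 0.154032
T(1,1) = 0.055347 + (0.055347 − (-1.043231))/3 = 0.421540
T(2,1) = 0.154032 + (0.154032 − 0.055347)/3 = 0.186927
T(2,2) = 0.186927 + (0.186927 − 0.421540)/15 = 0.171286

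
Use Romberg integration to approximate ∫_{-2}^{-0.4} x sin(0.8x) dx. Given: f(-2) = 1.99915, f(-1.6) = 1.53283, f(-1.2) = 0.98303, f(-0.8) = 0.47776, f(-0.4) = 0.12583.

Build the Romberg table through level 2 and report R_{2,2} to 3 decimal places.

R_{0,0} (trapezoid, 1 panel, h=1.6000): 1.69998
R_{1,0} (trapezoid, 2 panels, h=0.8000): 1.63642
R_{2,0} (trapezoid, 4 panels, h=0.4000): 1.62244
R_{1,1} = 1.63642 + (1.63642 − 1.69998)/3 = 1.61523
R_{2,1} = 1.62244 + (1.62244 − 1.63642)/3 = 1.61778
R_{2,2} = 1.61778 + (1.61778 − 1.61523)/15 = 1.61795

1.618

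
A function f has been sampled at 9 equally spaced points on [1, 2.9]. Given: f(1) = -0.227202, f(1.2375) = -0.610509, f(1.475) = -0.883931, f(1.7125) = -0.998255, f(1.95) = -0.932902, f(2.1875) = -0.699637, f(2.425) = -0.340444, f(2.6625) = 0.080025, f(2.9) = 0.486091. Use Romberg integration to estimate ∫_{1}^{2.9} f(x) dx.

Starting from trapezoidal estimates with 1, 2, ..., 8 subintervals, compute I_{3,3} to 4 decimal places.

I_{0,0} (trapezoid, 1 panel, h=1.9000): 0.245945
I_{1,0} (trapezoid, 2 panels, h=0.9500): -0.763285
I_{2,0} (trapezoid, 4 panels, h=0.4750): -0.963220
I_{3,0} (trapezoid, 8 panels, h=0.2375): -1.010850
I_{1,1} = -0.763285 + (-0.763285 − 0.245945)/3 = -1.099695
I_{2,1} = -0.963220 + (-0.963220 − (-0.763285))/3 = -1.029865
I_{3,1} = -1.010850 + (-1.010850 − (-0.963220))/3 = -1.026727
I_{2,2} = -1.029865 + (-1.029865 − (-1.099695))/15 = -1.025210
I_{3,2} = -1.026727 + (-1.026727 − (-1.029865))/15 = -1.026518
I_{3,3} = -1.026518 + (-1.026518 − (-1.025210))/63 = -1.026539

-1.0265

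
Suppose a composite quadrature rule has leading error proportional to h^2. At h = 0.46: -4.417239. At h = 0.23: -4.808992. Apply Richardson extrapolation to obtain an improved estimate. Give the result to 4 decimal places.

-4.9396

The leading error scales as h^2; refining by a factor of 2 reduces it by 2^2 = 4.
Extrapolated value = (4·A(h/2) − A(h)) / (4 − 1)
= (4·(-4.808992) − (-4.417239)) / 3
= -14.818729 / 3 = -4.939576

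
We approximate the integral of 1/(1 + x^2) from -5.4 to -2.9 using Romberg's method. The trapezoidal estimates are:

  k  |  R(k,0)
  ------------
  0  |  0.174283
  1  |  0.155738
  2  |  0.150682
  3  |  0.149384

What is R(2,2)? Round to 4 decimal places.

0.1490

Richardson extrapolation on the trapezoidal column (denominator 4−1=3):
R(1,1) = (4·0.155738 − 0.174283) / 3 = 0.149556
R(2,1) = 0.150682 + (0.150682 − 0.155738)/3 = 0.148997
R(2,2) = 0.148997 + (0.148997 − 0.149556)/15 = 0.148960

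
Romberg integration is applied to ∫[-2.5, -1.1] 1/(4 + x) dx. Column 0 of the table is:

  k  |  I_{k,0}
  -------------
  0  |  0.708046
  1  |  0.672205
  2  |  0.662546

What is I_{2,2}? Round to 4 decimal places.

Richardson extrapolation on the trapezoidal column (denominator 4−1=3):
I_{1,1} = (4·0.672205 − 0.708046) / 3 = 0.660258
I_{2,1} = (4·0.662546 − 0.672205) / 3 = 0.659326
I_{2,2} = (16·0.659326 − 0.660258) / 15 = 0.659264

0.6593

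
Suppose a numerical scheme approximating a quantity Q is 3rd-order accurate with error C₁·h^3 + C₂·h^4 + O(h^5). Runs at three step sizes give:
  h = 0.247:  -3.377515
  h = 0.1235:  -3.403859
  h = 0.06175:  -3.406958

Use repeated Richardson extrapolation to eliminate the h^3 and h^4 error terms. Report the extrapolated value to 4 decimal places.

First eliminate the h^3 term (factor 2^3 = 8):
  B₁ = (8·(-3.403859) − (-3.377515))/7 = -3.407622
  B₂ = (8·(-3.406958) − (-3.403859))/7 = -3.407401
Then eliminate the h^4 term (factor 2^4 = 16):
  (16·(-3.407401) − (-3.407622))/15 = -3.407386

-3.4074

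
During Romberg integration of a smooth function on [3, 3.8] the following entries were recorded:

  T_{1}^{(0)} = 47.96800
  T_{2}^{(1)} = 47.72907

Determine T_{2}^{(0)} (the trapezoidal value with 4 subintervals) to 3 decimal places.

47.789

From T_{2}^{(1)} = (4·T_{2}^{(0)} − T_{1}^{(0)})/3, solve for T_{2}^{(0)}:
4·T_{2}^{(0)} = 3·47.72907 + 47.96800 = 191.15521
T_{2}^{(0)} = 47.78880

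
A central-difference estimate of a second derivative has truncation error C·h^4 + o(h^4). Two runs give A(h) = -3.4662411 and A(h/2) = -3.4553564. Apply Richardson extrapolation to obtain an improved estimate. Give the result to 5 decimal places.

The leading error scales as h^4; refining by a factor of 2 reduces it by 2^4 = 16.
Extrapolated value = (16·A(h/2) − A(h)) / (16 − 1)
= (16·(-3.4553564) − (-3.4662411)) / 15
= -51.8194613 / 15 = -3.4546308

-3.45463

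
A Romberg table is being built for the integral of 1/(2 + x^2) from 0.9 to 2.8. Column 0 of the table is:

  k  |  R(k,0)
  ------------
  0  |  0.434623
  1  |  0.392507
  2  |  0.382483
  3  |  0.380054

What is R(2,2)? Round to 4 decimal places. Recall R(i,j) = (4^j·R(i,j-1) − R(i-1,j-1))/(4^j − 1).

0.3792

Richardson extrapolation on the trapezoidal column (denominator 4−1=3):
R(1,1) = 0.392507 + (0.392507 − 0.434623)/3 = 0.378468
R(2,1) = (4·0.382483 − 0.392507) / 3 = 0.379142
R(2,2) = 0.379142 + (0.379142 − 0.378468)/15 = 0.379187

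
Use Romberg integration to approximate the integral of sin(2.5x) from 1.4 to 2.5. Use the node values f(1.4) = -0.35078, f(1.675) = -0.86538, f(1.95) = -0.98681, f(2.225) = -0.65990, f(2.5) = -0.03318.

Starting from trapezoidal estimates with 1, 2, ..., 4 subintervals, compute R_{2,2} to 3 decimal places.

-0.774

R_{0,0} (trapezoid, 1 panel, h=1.1000): -0.21118
R_{1,0} (trapezoid, 2 panels, h=0.5500): -0.64833
R_{2,0} (trapezoid, 4 panels, h=0.2750): -0.74362
R_{1,1} = -0.64833 + (-0.64833 − (-0.21118))/3 = -0.79405
R_{2,1} = -0.74362 + (-0.74362 − (-0.64833))/3 = -0.77538
R_{2,2} = -0.77538 + (-0.77538 − (-0.79405))/15 = -0.77414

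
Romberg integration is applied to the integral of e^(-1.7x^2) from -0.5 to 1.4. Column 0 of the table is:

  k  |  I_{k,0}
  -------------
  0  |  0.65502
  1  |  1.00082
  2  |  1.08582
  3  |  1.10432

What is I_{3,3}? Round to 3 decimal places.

Richardson extrapolation on the trapezoidal column (denominator 4−1=3):
I_{1,1} = 1.00082 + (1.00082 − 0.65502)/3 = 1.11609
I_{2,1} = 1.08582 + (1.08582 − 1.00082)/3 = 1.11415
I_{3,1} = (4·1.10432 − 1.08582) / 3 = 1.11049
I_{2,2} = 1.11415 + (1.11415 − 1.11609)/15 = 1.11402
I_{3,2} = (16·1.11049 − 1.11415) / 15 = 1.11025
I_{3,3} = (64·1.11025 − 1.11402) / 63 = 1.11019
(Column j=1 coincides with Simpson's rule on the same nodes.)

1.110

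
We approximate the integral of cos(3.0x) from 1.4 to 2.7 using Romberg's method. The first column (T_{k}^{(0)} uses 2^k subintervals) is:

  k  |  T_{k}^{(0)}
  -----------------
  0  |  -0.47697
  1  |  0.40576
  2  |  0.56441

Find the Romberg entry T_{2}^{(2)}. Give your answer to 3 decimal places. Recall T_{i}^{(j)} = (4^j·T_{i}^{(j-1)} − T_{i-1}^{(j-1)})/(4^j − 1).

0.612

Richardson extrapolation on the trapezoidal column (denominator 4−1=3):
T_{1}^{(1)} = (4·0.40576 − (-0.47697)) / 3 = 0.70000
T_{2}^{(1)} = 0.56441 + (0.56441 − 0.40576)/3 = 0.61729
T_{2}^{(2)} = 0.61729 + (0.61729 − 0.70000)/15 = 0.61178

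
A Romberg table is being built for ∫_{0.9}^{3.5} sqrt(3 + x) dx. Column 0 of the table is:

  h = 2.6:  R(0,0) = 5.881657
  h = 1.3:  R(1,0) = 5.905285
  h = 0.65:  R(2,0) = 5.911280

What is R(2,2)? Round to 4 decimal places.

Richardson extrapolation on the trapezoidal column (denominator 4−1=3):
R(1,1) = (4·5.905285 − 5.881657) / 3 = 5.913161
R(2,1) = 5.911280 + (5.911280 − 5.905285)/3 = 5.913278
R(2,2) = (16·5.913278 − 5.913161) / 15 = 5.913286

5.9133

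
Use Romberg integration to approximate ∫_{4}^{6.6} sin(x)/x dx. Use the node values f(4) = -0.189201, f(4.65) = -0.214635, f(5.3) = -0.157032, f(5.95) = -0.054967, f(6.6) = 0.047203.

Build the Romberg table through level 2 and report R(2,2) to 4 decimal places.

-0.3324

R(0,0) (trapezoid, 1 panel, h=2.6000): -0.184597
R(1,0) (trapezoid, 2 panels, h=1.3000): -0.296440
R(2,0) (trapezoid, 4 panels, h=0.6500): -0.323461
R(1,1) = -0.296440 + (-0.296440 − (-0.184597))/3 = -0.333721
R(2,1) = -0.323461 + (-0.323461 − (-0.296440))/3 = -0.332468
R(2,2) = -0.332468 + (-0.332468 − (-0.333721))/15 = -0.332384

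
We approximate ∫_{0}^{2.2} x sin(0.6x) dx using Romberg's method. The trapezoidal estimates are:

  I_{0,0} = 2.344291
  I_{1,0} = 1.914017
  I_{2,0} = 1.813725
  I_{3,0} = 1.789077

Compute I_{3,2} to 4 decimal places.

1.7809

Richardson extrapolation on the trapezoidal column (denominator 4−1=3):
I_{2,1} = (4·1.813725 − 1.914017) / 3 = 1.780294
I_{3,1} = (4·1.789077 − 1.813725) / 3 = 1.780861
I_{3,2} = 1.780861 + (1.780861 − 1.780294)/15 = 1.780899
(Column j=1 coincides with Simpson's rule on the same nodes.)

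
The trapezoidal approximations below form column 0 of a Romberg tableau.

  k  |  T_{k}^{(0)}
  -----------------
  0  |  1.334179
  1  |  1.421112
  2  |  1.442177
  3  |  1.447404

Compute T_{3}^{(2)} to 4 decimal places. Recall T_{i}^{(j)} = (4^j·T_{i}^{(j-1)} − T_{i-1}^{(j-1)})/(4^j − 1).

1.4491

T_{2}^{(1)} = 1.442177 + (1.442177 − 1.421112)/3 = 1.449199
T_{3}^{(1)} = (4·1.447404 − 1.442177) / 3 = 1.449146
T_{3}^{(2)} = 1.449146 + (1.449146 − 1.449199)/15 = 1.449142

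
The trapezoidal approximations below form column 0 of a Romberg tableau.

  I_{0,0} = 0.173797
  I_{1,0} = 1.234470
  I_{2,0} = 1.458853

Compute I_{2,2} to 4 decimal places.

Richardson extrapolation on the trapezoidal column (denominator 4−1=3):
I_{1,1} = 1.234470 + (1.234470 − 0.173797)/3 = 1.588028
I_{2,1} = 1.458853 + (1.458853 − 1.234470)/3 = 1.533647
I_{2,2} = (16·1.533647 − 1.588028) / 15 = 1.530022

1.5300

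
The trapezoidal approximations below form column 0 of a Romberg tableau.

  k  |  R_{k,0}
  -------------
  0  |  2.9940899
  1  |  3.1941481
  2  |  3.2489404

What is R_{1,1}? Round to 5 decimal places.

3.26083

Richardson extrapolation on the trapezoidal column (denominator 4−1=3):
R_{1,1} = 3.1941481 + (3.1941481 − 2.9940899)/3 = 3.2608342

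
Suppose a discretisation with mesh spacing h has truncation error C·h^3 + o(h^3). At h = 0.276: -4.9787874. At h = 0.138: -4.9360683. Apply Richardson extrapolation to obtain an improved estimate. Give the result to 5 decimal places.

The leading error scales as h^3; refining by a factor of 2 reduces it by 2^3 = 8.
Extrapolated value = (8·A(h/2) − A(h)) / (8 − 1)
= (8·(-4.9360683) − (-4.9787874)) / 7
= -34.5097590 / 7 = -4.9299656

-4.92997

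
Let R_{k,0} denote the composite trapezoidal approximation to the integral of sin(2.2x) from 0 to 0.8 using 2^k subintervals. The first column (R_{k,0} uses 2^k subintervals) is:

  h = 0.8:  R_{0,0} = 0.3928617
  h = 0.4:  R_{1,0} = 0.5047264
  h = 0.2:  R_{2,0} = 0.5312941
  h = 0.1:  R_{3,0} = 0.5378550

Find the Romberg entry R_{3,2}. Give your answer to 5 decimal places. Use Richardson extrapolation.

Richardson extrapolation on the trapezoidal column (denominator 4−1=3):
R_{2,1} = (4·0.5312941 − 0.5047264) / 3 = 0.5401500
R_{3,1} = 0.5378550 + (0.5378550 − 0.5312941)/3 = 0.5400420
R_{3,2} = (16·0.5400420 − 0.5401500) / 15 = 0.5400348

0.54003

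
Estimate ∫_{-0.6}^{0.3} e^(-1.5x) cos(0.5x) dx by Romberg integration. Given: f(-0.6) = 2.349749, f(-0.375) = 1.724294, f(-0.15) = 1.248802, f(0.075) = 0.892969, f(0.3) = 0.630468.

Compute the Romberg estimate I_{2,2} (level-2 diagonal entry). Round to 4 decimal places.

I_{0,0} (trapezoid, 1 panel, h=0.9000): 1.341098
I_{1,0} (trapezoid, 2 panels, h=0.4500): 1.232510
I_{2,0} (trapezoid, 4 panels, h=0.2250): 1.205139
I_{1,1} = 1.232510 + (1.232510 − 1.341098)/3 = 1.196314
I_{2,1} = 1.205139 + (1.205139 − 1.232510)/3 = 1.196015
I_{2,2} = 1.196015 + (1.196015 − 1.196314)/15 = 1.195995

1.1960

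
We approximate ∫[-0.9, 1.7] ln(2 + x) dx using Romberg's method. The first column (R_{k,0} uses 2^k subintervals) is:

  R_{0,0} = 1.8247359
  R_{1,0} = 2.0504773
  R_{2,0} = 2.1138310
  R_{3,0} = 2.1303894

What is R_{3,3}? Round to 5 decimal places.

Richardson extrapolation on the trapezoidal column (denominator 4−1=3):
R_{1,1} = (4·2.0504773 − 1.8247359) / 3 = 2.1257244
R_{2,1} = (4·2.1138310 − 2.0504773) / 3 = 2.1349489
R_{3,1} = (4·2.1303894 − 2.1138310) / 3 = 2.1359089
R_{2,2} = (16·2.1349489 − 2.1257244) / 15 = 2.1355639
R_{3,2} = 2.1359089 + (2.1359089 − 2.1349489)/15 = 2.1359729
R_{3,3} = 2.1359729 + (2.1359729 − 2.1355639)/63 = 2.1359794

2.13598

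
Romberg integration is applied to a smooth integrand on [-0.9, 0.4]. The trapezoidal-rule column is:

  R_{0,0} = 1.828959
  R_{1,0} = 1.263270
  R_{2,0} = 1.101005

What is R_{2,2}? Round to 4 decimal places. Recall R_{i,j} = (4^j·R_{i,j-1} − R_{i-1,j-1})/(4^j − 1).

Richardson extrapolation on the trapezoidal column (denominator 4−1=3):
R_{1,1} = 1.263270 + (1.263270 − 1.828959)/3 = 1.074707
R_{2,1} = 1.101005 + (1.101005 − 1.263270)/3 = 1.046917
R_{2,2} = 1.046917 + (1.046917 − 1.074707)/15 = 1.045064
(Column j=1 coincides with Simpson's rule on the same nodes.)

1.0451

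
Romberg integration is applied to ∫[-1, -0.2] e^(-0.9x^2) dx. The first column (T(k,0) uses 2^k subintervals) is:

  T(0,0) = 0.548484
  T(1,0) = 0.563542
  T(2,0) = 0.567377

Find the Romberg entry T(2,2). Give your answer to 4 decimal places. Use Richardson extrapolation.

0.5687

T(1,1) = (4·0.563542 − 0.548484) / 3 = 0.568561
T(2,1) = 0.567377 + (0.567377 − 0.563542)/3 = 0.568655
T(2,2) = 0.568655 + (0.568655 − 0.568561)/15 = 0.568661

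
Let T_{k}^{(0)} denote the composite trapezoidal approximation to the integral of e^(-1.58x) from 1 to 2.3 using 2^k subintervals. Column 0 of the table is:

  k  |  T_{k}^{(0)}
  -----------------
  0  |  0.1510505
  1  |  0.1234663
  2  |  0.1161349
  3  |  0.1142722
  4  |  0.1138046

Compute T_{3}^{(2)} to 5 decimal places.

Richardson extrapolation on the trapezoidal column (denominator 4−1=3):
T_{2}^{(1)} = (4·0.1161349 − 0.1234663) / 3 = 0.1136911
T_{3}^{(1)} = (4·0.1142722 − 0.1161349) / 3 = 0.1136513
T_{3}^{(2)} = 0.1136513 + (0.1136513 − 0.1136911)/15 = 0.1136486
(Column j=1 coincides with Simpson's rule on the same nodes.)

0.11365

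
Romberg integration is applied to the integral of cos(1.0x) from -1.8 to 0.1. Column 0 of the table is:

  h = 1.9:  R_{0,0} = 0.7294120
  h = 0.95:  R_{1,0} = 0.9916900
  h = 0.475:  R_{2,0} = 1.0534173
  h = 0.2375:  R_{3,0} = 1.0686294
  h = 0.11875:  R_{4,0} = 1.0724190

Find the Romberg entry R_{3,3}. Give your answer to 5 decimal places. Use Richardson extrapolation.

R_{1,1} = (4·0.9916900 − 0.7294120) / 3 = 1.0791160
R_{2,1} = 1.0534173 + (1.0534173 − 0.9916900)/3 = 1.0739931
R_{3,1} = (4·1.0686294 − 1.0534173) / 3 = 1.0737001
R_{2,2} = 1.0739931 + (1.0739931 − 1.0791160)/15 = 1.0736516
R_{3,2} = (16·1.0737001 − 1.0739931) / 15 = 1.0736806
R_{3,3} = (64·1.0736806 − 1.0736516) / 63 = 1.0736811

1.07368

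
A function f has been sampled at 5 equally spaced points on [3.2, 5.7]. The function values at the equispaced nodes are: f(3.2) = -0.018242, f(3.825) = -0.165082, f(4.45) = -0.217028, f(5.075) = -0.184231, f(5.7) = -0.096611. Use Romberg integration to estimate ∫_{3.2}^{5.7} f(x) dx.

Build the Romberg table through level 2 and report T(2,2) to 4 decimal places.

-0.4052

T(0,0) (trapezoid, 1 panel, h=2.5000): -0.143566
T(1,0) (trapezoid, 2 panels, h=1.2500): -0.343068
T(2,0) (trapezoid, 4 panels, h=0.6250): -0.389855
T(1,1) = -0.343068 + (-0.343068 − (-0.143566))/3 = -0.409569
T(2,1) = -0.389855 + (-0.389855 − (-0.343068))/3 = -0.405451
T(2,2) = -0.405451 + (-0.405451 − (-0.409569))/15 = -0.405176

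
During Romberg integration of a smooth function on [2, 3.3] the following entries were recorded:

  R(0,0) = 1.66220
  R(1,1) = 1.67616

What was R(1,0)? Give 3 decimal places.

From R(1,1) = (4·R(1,0) − R(0,0))/3, solve for R(1,0):
4·R(1,0) = 3·1.67616 + 1.66220 = 6.69068
R(1,0) = 1.67267

1.673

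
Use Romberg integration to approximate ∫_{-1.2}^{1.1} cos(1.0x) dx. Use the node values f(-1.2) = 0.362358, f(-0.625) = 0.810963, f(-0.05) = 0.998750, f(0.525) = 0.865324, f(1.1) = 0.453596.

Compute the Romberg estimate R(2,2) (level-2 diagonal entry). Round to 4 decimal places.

1.8231

R(0,0) (trapezoid, 1 panel, h=2.3000): 0.938347
R(1,0) (trapezoid, 2 panels, h=1.1500): 1.617736
R(2,0) (trapezoid, 4 panels, h=0.5750): 1.772733
R(1,1) = 1.617736 + (1.617736 − 0.938347)/3 = 1.844199
R(2,1) = 1.772733 + (1.772733 − 1.617736)/3 = 1.824399
R(2,2) = 1.824399 + (1.824399 − 1.844199)/15 = 1.823079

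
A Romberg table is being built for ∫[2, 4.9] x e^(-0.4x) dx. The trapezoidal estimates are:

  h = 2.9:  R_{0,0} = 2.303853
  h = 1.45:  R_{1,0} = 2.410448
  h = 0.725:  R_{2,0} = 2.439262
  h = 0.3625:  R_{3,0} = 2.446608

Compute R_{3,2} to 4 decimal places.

2.4491

Richardson extrapolation on the trapezoidal column (denominator 4−1=3):
R_{2,1} = 2.439262 + (2.439262 − 2.410448)/3 = 2.448867
R_{3,1} = 2.446608 + (2.446608 − 2.439262)/3 = 2.449057
R_{3,2} = (16·2.449057 − 2.448867) / 15 = 2.449070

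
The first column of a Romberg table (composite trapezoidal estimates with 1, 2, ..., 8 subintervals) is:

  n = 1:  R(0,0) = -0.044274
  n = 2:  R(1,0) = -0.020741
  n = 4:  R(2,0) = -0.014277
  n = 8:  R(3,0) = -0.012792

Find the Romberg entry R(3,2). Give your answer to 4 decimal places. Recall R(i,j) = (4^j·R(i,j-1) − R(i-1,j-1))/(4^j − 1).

-0.0123

Richardson extrapolation on the trapezoidal column (denominator 4−1=3):
R(2,1) = -0.014277 + (-0.014277 − (-0.020741))/3 = -0.012122
R(3,1) = -0.012792 + (-0.012792 − (-0.014277))/3 = -0.012297
R(3,2) = -0.012297 + (-0.012297 − (-0.012122))/15 = -0.012309
(Column j=1 coincides with Simpson's rule on the same nodes.)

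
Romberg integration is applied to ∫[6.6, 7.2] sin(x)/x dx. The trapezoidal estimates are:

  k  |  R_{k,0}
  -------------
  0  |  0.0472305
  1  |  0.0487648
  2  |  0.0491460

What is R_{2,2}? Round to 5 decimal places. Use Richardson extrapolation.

0.04927

R_{1,1} = 0.0487648 + (0.0487648 − 0.0472305)/3 = 0.0492762
R_{2,1} = (4·0.0491460 − 0.0487648) / 3 = 0.0492731
R_{2,2} = (16·0.0492731 − 0.0492762) / 15 = 0.0492729
(Column j=1 coincides with Simpson's rule on the same nodes.)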